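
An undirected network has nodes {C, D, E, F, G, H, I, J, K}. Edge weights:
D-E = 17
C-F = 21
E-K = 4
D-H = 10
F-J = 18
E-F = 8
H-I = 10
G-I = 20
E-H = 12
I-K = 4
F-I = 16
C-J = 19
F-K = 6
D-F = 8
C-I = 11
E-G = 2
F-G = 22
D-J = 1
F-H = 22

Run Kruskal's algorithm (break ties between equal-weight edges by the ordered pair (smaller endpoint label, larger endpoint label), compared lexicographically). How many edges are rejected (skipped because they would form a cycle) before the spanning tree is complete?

2

Kruskal: consider edges lightest-first.
D-J (1): add — endpoints in different components.
E-G (2): add — endpoints in different components.
E-K (4): add — endpoints in different components.
I-K (4): add — endpoints in different components.
F-K (6): add — endpoints in different components.
D-F (8): add — endpoints in different components.
E-F (8): skip — E and F already connected.
D-H (10): add — endpoints in different components.
H-I (10): skip — H and I already connected.
C-I (11): add — endpoints in different components.
Edges rejected before the tree was complete: 2.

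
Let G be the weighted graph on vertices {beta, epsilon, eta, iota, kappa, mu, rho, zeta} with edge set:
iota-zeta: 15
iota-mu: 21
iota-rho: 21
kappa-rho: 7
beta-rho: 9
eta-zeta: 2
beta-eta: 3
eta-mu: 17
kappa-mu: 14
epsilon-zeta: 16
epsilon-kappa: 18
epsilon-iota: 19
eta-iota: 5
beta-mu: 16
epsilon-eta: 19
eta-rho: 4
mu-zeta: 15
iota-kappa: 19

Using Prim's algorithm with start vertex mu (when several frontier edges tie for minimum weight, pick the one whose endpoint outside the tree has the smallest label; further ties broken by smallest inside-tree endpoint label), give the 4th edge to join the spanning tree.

eta-zeta

Grow the tree from mu using Prim:
Step 1: cheapest edge leaving the tree is kappa-mu (14); add kappa.
Step 2: cheapest edge leaving the tree is kappa-rho (7); add rho.
Step 3: cheapest edge leaving the tree is eta-rho (4); add eta.
Step 4: cheapest edge leaving the tree is eta-zeta (2); add zeta.
Step 5: cheapest edge leaving the tree is beta-eta (3); add beta.
Step 6: cheapest edge leaving the tree is eta-iota (5); add iota.
Step 7: cheapest edge leaving the tree is epsilon-zeta (16); add epsilon.
The 4th edge added is eta-zeta.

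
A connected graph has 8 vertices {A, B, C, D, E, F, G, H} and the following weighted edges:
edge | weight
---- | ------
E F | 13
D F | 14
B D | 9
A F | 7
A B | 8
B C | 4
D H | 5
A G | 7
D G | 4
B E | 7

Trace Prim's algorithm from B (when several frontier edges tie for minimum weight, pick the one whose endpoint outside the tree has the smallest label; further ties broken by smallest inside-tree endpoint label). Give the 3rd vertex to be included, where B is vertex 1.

Grow the tree from B using Prim:
Step 1: frontier [B C 4, B E 7, A B 8, B D 9] → take B C (4); add C.
Step 2: frontier [B E 7, A B 8, B D 9] → take B E (7); add E.
Step 3: frontier [A B 8, B D 9, E F 13] → take A B (8); add A.
Step 4: frontier [A F 7, A G 7, B D 9, E F 13] → take A F (7); add F.
Step 5: frontier [A G 7, B D 9, D F 14] → take A G (7); add G.
Step 6: frontier [B D 9, D F 14, D G 4] → take D G (4); add D.
Step 7: frontier [D H 5] → take D H (5); add H.
Vertex order: B, C, E, A, F, G, D, H. The 3rd vertex is E.

E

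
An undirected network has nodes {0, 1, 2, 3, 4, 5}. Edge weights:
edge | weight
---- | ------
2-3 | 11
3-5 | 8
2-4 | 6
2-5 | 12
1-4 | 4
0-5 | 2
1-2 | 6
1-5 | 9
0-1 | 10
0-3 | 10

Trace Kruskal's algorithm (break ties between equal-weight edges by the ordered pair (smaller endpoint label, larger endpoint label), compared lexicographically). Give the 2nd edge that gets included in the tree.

1-4

Kruskal's algorithm — process edges by increasing weight (ties by edge label):
0-5 (2): add — endpoints in different components.
1-4 (4): add — endpoints in different components.
1-2 (6): add — endpoints in different components.
2-4 (6): skip — 2 and 4 already connected.
3-5 (8): add — endpoints in different components.
1-5 (9): add — endpoints in different components.
The 2nd edge added is 1-4.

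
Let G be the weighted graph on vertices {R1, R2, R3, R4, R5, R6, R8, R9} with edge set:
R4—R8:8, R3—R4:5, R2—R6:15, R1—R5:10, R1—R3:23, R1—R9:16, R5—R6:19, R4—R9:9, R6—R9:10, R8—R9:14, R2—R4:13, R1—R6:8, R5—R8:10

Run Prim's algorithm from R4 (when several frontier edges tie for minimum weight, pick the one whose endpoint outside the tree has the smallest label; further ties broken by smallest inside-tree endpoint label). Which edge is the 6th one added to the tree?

R1-R6

Prim's algorithm from R4:
Step 1: cheapest edge leaving the tree is R3—R4 (5); add R3.
Step 2: cheapest edge leaving the tree is R4—R8 (8); add R8.
Step 3: cheapest edge leaving the tree is R4—R9 (9); add R9.
Step 4: cheapest edge leaving the tree is R5—R8 (10); add R5.
Step 5: cheapest edge leaving the tree is R1—R5 (10); add R1.
Step 6: cheapest edge leaving the tree is R1—R6 (8); add R6.
Step 7: cheapest edge leaving the tree is R2—R4 (13); add R2.
The 6th edge added is R1—R6.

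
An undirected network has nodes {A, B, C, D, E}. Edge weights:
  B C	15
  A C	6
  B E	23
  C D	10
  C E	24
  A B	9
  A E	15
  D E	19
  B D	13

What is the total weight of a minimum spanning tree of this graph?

Prim's algorithm from B:
Step 1: cheapest edge leaving the tree is A B (9); add A.
Step 2: cheapest edge leaving the tree is A C (6); add C.
Step 3: cheapest edge leaving the tree is C D (10); add D.
Step 4: cheapest edge leaving the tree is A E (15); add E.
MST edges: A B, A C, C D, A E; total weight 9+6+10+15 = 40.

40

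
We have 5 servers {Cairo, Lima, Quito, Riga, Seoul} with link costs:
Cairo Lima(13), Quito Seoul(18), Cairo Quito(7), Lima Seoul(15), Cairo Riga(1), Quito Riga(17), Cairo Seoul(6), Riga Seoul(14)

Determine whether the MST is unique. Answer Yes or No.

Kruskal: consider edges lightest-first.
Cairo Riga (1): add. Components now {Cairo,Riga} {Quito} {Lima} {Seoul}
Cairo Seoul (6): add. Components now {Cairo,Riga,Seoul} {Quito} {Lima}
Cairo Quito (7): add. Components now {Cairo,Quito,Riga,Seoul} {Lima}
Cairo Lima (13): add. Components now {Cairo,Lima,Quito,Riga,Seoul}
Every non-tree edge has weight strictly greater than the heaviest edge on the tree path between its endpoints, so the MST is unique.

Yes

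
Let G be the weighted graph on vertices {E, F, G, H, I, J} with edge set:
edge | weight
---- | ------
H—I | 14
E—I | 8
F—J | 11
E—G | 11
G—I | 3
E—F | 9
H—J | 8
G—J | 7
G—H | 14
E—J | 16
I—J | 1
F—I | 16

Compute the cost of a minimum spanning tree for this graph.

Grow the tree from G using Prim:
Step 1: frontier [G—I 3, G—J 7, E—G 11, G—H 14] → take G—I (3); add I.
Step 2: frontier [G—J 7, E—G 11, G—H 14, I—J 1, E—I 8, H—I 14, F—I 16] → take I—J (1); add J.
Step 3: frontier [E—G 11, G—H 14, E—I 8, H—I 14, F—I 16, H—J 8, F—J 11, E—J 16] → take E—I (8); add E.
Step 4: frontier [E—F 9, G—H 14, H—I 14, F—I 16, H—J 8, F—J 11] → take H—J (8); add H.
Step 5: frontier [E—F 9, F—I 16, F—J 11] → take E—F (9); add F.
MST edges: G—I, I—J, E—I, H—J, E—F; total weight 3+1+8+8+9 = 29.

29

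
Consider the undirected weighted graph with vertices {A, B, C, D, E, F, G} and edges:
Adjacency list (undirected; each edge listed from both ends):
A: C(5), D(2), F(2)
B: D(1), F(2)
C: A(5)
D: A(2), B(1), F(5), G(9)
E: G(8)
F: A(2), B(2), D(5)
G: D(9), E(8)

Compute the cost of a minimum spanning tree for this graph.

Grow the tree from G using Prim:
Step 1: frontier [E G 8, D G 9] → take E G (8); add E.
Step 2: frontier [D G 9] → take D G (9); add D.
Step 3: frontier [B D 1, A D 2, D F 5] → take B D (1); add B.
Step 4: frontier [B F 2, A D 2, D F 5] → take A D (2); add A.
Step 5: frontier [A F 2, A C 5, B F 2, D F 5] → take A F (2); add F.
Step 6: frontier [A C 5] → take A C (5); add C.
MST edges: E G, D G, B D, A D, A F, A C; total weight 8+9+1+2+2+5 = 27.

27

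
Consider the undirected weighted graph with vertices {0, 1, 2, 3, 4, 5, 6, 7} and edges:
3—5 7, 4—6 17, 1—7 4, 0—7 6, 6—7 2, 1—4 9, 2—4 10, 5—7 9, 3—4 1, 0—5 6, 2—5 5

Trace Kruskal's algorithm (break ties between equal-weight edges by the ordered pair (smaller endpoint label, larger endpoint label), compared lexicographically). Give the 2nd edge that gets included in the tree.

Kruskal: consider edges lightest-first.
3—4 (1): add — endpoints in different components.
6—7 (2): add — endpoints in different components.
1—7 (4): add — endpoints in different components.
2—5 (5): add — endpoints in different components.
0—5 (6): add — endpoints in different components.
0—7 (6): add — endpoints in different components.
3—5 (7): add — endpoints in different components.
The 2nd edge added is 6—7.

6-7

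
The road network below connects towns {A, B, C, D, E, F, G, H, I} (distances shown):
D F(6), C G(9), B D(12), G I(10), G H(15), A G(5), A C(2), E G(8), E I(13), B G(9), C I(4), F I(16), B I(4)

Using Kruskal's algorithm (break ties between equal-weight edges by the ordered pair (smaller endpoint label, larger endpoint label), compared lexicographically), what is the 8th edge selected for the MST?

Sort edges by weight, then run Kruskal:
A C (2): add — endpoints in different components.
B I (4): add — endpoints in different components.
C I (4): add — endpoints in different components.
A G (5): add — endpoints in different components.
D F (6): add — endpoints in different components.
E G (8): add — endpoints in different components.
B G (9): skip — B and G already connected.
C G (9): skip — C and G already connected.
G I (10): skip — G and I already connected.
B D (12): add — endpoints in different components.
E I (13): skip — E and I already connected.
G H (15): add — endpoints in different components.
The 8th edge added is G H.

G-H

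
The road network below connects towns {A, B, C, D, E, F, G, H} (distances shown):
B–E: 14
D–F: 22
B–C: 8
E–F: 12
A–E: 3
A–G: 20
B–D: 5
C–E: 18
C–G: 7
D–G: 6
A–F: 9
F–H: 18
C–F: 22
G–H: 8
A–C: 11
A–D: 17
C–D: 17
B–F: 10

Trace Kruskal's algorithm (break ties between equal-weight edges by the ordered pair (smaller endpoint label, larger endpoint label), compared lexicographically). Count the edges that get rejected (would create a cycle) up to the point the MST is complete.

Sort edges by weight, then run Kruskal:
A–E (3): add — endpoints in different components.
B–D (5): add — endpoints in different components.
D–G (6): add — endpoints in different components.
C–G (7): add — endpoints in different components.
B–C (8): skip — B and C already connected.
G–H (8): add — endpoints in different components.
A–F (9): add — endpoints in different components.
B–F (10): add — endpoints in different components.
Edges rejected before the tree was complete: 1.

1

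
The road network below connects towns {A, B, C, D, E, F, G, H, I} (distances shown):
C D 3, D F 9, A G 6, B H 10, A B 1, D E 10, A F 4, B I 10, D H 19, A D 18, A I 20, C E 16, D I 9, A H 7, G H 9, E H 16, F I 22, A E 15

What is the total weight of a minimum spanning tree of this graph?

49

Grow the tree from D using Prim:
Step 1: cheapest edge leaving the tree is C D (3); add C.
Step 2: cheapest edge leaving the tree is D F (9); add F.
Step 3: cheapest edge leaving the tree is A F (4); add A.
Step 4: cheapest edge leaving the tree is A B (1); add B.
Step 5: cheapest edge leaving the tree is A G (6); add G.
Step 6: cheapest edge leaving the tree is A H (7); add H.
Step 7: cheapest edge leaving the tree is D I (9); add I.
Step 8: cheapest edge leaving the tree is D E (10); add E.
MST edges: C D, D F, A F, A B, A G, A H, D I, D E; total weight 3+9+4+1+6+7+9+10 = 49.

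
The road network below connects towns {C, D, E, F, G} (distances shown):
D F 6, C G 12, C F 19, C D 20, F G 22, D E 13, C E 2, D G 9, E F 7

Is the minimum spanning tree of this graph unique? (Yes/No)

Yes

Kruskal's algorithm — process edges by increasing weight (ties by edge label):
C E (2): add. Components now {C,E} {D} {F} {G}
D F (6): add. Components now {C,E} {D,F} {G}
E F (7): add. Components now {C,D,E,F} {G}
D G (9): add. Components now {C,D,E,F,G}
Every non-tree edge has weight strictly greater than the heaviest edge on the tree path between its endpoints, so the MST is unique.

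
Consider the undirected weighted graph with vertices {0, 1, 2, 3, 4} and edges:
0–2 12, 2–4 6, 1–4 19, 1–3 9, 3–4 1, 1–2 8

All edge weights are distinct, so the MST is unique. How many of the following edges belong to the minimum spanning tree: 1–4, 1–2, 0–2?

Kruskal: consider edges lightest-first.
3–4 (1): add — endpoints in different components.
2–4 (6): add — endpoints in different components.
1–2 (8): add — endpoints in different components.
1–3 (9): skip — 1 and 3 already connected.
0–2 (12): add — endpoints in different components.
MST edge set: {3–4, 2–4, 1–2, 0–2}.
Of the listed edges, {1–2, 0–2} are in the MST → 2.

2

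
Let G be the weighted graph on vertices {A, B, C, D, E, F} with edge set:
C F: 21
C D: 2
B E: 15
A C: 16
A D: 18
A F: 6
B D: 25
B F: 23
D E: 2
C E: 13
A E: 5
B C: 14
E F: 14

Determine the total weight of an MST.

29

Prim's algorithm from E:
Step 1: cheapest edge leaving the tree is D E (2); add D.
Step 2: cheapest edge leaving the tree is C D (2); add C.
Step 3: cheapest edge leaving the tree is A E (5); add A.
Step 4: cheapest edge leaving the tree is A F (6); add F.
Step 5: cheapest edge leaving the tree is B C (14); add B.
MST edges: D E, C D, A E, A F, B C; total weight 2+2+5+6+14 = 29.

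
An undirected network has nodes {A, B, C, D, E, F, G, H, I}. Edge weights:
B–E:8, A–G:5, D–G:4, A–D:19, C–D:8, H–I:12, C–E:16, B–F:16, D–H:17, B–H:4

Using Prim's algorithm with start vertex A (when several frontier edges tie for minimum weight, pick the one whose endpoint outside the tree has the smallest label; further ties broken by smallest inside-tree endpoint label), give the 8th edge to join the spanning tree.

B-F

Prim's algorithm from A:
Step 1: frontier [A–G 5, A–D 19] → take A–G (5); add G.
Step 2: frontier [A–D 19, D–G 4] → take D–G (4); add D.
Step 3: frontier [C–D 8, D–H 17] → take C–D (8); add C.
Step 4: frontier [C–E 16, D–H 17] → take C–E (16); add E.
Step 5: frontier [D–H 17, B–E 8] → take B–E (8); add B.
Step 6: frontier [B–H 4, B–F 16, D–H 17] → take B–H (4); add H.
Step 7: frontier [B–F 16, H–I 12] → take H–I (12); add I.
Step 8: frontier [B–F 16] → take B–F (16); add F.
The 8th edge added is B–F.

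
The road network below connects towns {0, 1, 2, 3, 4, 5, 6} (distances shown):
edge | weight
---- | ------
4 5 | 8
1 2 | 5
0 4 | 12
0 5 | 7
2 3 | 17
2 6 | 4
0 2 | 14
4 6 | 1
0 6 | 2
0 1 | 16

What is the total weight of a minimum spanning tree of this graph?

Sort edges by weight, then run Kruskal:
4 6 (1): add — endpoints in different components.
0 6 (2): add — endpoints in different components.
2 6 (4): add — endpoints in different components.
1 2 (5): add — endpoints in different components.
0 5 (7): add — endpoints in different components.
4 5 (8): skip — 4 and 5 already connected.
0 4 (12): skip — 0 and 4 already connected.
0 2 (14): skip — 0 and 2 already connected.
0 1 (16): skip — 0 and 1 already connected.
2 3 (17): add — endpoints in different components.
MST edges: 4 6, 0 6, 2 6, 1 2, 0 5, 2 3; total weight 1+2+4+5+7+17 = 36.

36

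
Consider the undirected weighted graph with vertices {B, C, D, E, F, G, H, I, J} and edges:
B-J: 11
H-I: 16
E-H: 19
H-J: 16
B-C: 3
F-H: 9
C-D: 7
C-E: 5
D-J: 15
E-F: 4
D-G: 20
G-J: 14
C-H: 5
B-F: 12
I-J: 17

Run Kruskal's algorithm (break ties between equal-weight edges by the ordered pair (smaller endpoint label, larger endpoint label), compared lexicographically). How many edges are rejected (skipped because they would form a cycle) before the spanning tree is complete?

Sort edges by weight, then run Kruskal:
B-C (3): add — endpoints in different components.
E-F (4): add — endpoints in different components.
C-E (5): add — endpoints in different components.
C-H (5): add — endpoints in different components.
C-D (7): add — endpoints in different components.
F-H (9): skip — F and H already connected.
B-J (11): add — endpoints in different components.
B-F (12): skip — B and F already connected.
G-J (14): add — endpoints in different components.
D-J (15): skip — D and J already connected.
H-I (16): add — endpoints in different components.
Edges rejected before the tree was complete: 3.

3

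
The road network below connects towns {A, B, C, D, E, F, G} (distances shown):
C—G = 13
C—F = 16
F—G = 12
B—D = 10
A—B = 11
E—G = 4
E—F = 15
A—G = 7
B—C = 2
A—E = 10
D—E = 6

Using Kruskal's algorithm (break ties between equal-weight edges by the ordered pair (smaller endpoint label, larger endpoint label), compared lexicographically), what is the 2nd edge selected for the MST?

Kruskal: consider edges lightest-first.
B—C (2): add — endpoints in different components.
E—G (4): add — endpoints in different components.
D—E (6): add — endpoints in different components.
A—G (7): add — endpoints in different components.
A—E (10): skip — A and E already connected.
B—D (10): add — endpoints in different components.
A—B (11): skip — A and B already connected.
F—G (12): add — endpoints in different components.
The 2nd edge added is E—G.

E-G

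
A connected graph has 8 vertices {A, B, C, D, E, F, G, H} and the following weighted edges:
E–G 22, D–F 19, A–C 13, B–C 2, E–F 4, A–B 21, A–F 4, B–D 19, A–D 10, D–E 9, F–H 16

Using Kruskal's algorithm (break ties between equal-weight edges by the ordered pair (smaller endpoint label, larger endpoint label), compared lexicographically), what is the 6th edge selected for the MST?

Kruskal's algorithm — process edges by increasing weight (ties by edge label):
B–C (2): add — endpoints in different components.
A–F (4): add — endpoints in different components.
E–F (4): add — endpoints in different components.
D–E (9): add — endpoints in different components.
A–D (10): skip — A and D already connected.
A–C (13): add — endpoints in different components.
F–H (16): add — endpoints in different components.
B–D (19): skip — B and D already connected.
D–F (19): skip — D and F already connected.
A–B (21): skip — A and B already connected.
E–G (22): add — endpoints in different components.
The 6th edge added is F–H.

F-H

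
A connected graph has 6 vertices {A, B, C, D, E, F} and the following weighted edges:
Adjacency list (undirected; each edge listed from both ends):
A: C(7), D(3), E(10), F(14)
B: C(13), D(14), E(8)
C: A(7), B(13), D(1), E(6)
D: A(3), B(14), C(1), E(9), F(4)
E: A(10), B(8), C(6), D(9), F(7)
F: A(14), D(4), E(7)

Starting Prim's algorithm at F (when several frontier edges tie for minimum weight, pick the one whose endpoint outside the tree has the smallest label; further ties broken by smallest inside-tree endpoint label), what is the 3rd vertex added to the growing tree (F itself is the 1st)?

Prim's algorithm from F:
Step 1: frontier [D F 4, E F 7, A F 14] → take D F (4); add D.
Step 2: frontier [C D 1, A D 3, D E 9, B D 14, E F 7, A F 14] → take C D (1); add C.
Step 3: frontier [C E 6, A C 7, B C 13, A D 3, D E 9, B D 14, E F 7, A F 14] → take A D (3); add A.
Step 4: frontier [A E 10, C E 6, B C 13, D E 9, B D 14, E F 7] → take C E (6); add E.
Step 5: frontier [B C 13, B D 14, B E 8] → take B E (8); add B.
Vertex order: F, D, C, A, E, B. The 3rd vertex is C.

C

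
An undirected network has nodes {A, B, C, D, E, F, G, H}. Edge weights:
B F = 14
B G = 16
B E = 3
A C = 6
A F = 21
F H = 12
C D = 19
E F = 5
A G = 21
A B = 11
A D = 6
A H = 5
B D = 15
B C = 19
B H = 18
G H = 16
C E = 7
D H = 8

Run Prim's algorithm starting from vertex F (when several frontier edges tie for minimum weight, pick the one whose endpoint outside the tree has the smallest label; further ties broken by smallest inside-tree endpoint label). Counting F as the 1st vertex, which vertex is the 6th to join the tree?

H

Grow the tree from F using Prim:
Step 1: cheapest edge leaving the tree is E F (5); add E.
Step 2: cheapest edge leaving the tree is B E (3); add B.
Step 3: cheapest edge leaving the tree is C E (7); add C.
Step 4: cheapest edge leaving the tree is A C (6); add A.
Step 5: cheapest edge leaving the tree is A H (5); add H.
Step 6: cheapest edge leaving the tree is A D (6); add D.
Step 7: cheapest edge leaving the tree is B G (16); add G.
Vertex order: F, E, B, C, A, H, D, G. The 6th vertex is H.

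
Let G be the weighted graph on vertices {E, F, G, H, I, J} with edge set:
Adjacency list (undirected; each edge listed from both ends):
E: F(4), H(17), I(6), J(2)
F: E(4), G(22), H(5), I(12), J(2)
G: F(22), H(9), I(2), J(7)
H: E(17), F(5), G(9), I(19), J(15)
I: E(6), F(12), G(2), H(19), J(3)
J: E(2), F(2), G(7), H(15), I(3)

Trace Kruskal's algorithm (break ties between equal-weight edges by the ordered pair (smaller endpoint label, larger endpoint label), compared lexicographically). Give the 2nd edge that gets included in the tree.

F-J

Kruskal's algorithm — process edges by increasing weight (ties by edge label):
E-J (2): add. Components now {E,J} {F} {G} {H} {I}
F-J (2): add. Components now {E,F,J} {G} {H} {I}
G-I (2): add. Components now {E,F,J} {G,I} {H}
I-J (3): add. Components now {E,F,G,I,J} {H}
E-F (4): skip — E and F already connected.
F-H (5): add. Components now {E,F,G,H,I,J}
The 2nd edge added is F-J.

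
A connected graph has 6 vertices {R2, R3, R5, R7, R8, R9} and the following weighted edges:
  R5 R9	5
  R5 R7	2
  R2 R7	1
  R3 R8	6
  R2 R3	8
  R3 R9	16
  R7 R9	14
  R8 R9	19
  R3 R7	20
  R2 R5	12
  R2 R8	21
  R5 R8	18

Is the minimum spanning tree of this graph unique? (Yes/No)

Yes

Sort edges by weight, then run Kruskal:
R2 R7 (1): add. Components now {R8} {R2,R7} {R3} {R5} {R9}
R5 R7 (2): add. Components now {R8} {R2,R5,R7} {R3} {R9}
R5 R9 (5): add. Components now {R8} {R2,R5,R7,R9} {R3}
R3 R8 (6): add. Components now {R3,R8} {R2,R5,R7,R9}
R2 R3 (8): add. Components now {R2,R3,R5,R7,R8,R9}
Every non-tree edge has weight strictly greater than the heaviest edge on the tree path between its endpoints, so the MST is unique.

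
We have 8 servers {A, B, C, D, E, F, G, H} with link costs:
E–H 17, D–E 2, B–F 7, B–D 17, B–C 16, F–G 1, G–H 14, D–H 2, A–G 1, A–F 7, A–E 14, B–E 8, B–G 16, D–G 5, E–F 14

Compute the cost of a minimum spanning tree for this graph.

34

Kruskal's algorithm — process edges by increasing weight (ties by edge label):
A–G (1): add — endpoints in different components.
F–G (1): add — endpoints in different components.
D–E (2): add — endpoints in different components.
D–H (2): add — endpoints in different components.
D–G (5): add — endpoints in different components.
A–F (7): skip — A and F already connected.
B–F (7): add — endpoints in different components.
B–E (8): skip — B and E already connected.
A–E (14): skip — A and E already connected.
E–F (14): skip — E and F already connected.
G–H (14): skip — G and H already connected.
B–C (16): add — endpoints in different components.
MST edges: A–G, F–G, D–E, D–H, D–G, B–F, B–C; total weight 1+1+2+2+5+7+16 = 34.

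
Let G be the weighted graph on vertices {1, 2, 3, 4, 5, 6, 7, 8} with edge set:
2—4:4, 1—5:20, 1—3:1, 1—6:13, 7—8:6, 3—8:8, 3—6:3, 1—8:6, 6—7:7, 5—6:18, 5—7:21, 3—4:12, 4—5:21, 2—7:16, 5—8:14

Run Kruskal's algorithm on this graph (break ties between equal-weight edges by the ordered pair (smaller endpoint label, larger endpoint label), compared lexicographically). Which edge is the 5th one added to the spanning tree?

Kruskal's algorithm — process edges by increasing weight (ties by edge label):
1—3 (1): add — endpoints in different components.
3—6 (3): add — endpoints in different components.
2—4 (4): add — endpoints in different components.
1—8 (6): add — endpoints in different components.
7—8 (6): add — endpoints in different components.
6—7 (7): skip — 6 and 7 already connected.
3—8 (8): skip — 3 and 8 already connected.
3—4 (12): add — endpoints in different components.
1—6 (13): skip — 1 and 6 already connected.
5—8 (14): add — endpoints in different components.
The 5th edge added is 7—8.

7-8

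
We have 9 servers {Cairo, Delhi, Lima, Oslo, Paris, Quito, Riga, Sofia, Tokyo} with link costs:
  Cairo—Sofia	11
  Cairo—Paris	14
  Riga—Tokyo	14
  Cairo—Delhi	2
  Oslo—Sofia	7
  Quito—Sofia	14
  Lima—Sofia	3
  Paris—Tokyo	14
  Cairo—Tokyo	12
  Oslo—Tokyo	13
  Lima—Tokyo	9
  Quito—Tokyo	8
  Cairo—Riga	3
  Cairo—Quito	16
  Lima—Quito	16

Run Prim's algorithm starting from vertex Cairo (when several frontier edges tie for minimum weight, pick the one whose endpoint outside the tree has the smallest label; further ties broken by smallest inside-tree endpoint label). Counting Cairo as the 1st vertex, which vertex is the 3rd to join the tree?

Prim's algorithm from Cairo:
Step 1: cheapest edge leaving the tree is Cairo—Delhi (2); add Delhi.
Step 2: cheapest edge leaving the tree is Cairo—Riga (3); add Riga.
Step 3: cheapest edge leaving the tree is Cairo—Sofia (11); add Sofia.
Step 4: cheapest edge leaving the tree is Lima—Sofia (3); add Lima.
Step 5: cheapest edge leaving the tree is Oslo—Sofia (7); add Oslo.
Step 6: cheapest edge leaving the tree is Lima—Tokyo (9); add Tokyo.
Step 7: cheapest edge leaving the tree is Quito—Tokyo (8); add Quito.
Step 8: cheapest edge leaving the tree is Cairo—Paris (14); add Paris.
Vertex order: Cairo, Delhi, Riga, Sofia, Lima, Oslo, Tokyo, Quito, Paris. The 3rd vertex is Riga.

Riga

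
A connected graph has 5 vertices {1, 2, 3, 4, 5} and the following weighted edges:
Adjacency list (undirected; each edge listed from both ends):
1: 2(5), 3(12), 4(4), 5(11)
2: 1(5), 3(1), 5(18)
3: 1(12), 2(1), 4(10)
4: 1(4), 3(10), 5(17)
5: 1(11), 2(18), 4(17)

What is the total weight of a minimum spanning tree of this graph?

21

Kruskal: consider edges lightest-first.
2—3 (1): add. Components now {1} {2,3} {4} {5}
1—4 (4): add. Components now {1,4} {2,3} {5}
1—2 (5): add. Components now {1,2,3,4} {5}
3—4 (10): skip — 3 and 4 already connected.
1—5 (11): add. Components now {1,2,3,4,5}
MST edges: 2—3, 1—4, 1—2, 1—5; total weight 1+4+5+11 = 21.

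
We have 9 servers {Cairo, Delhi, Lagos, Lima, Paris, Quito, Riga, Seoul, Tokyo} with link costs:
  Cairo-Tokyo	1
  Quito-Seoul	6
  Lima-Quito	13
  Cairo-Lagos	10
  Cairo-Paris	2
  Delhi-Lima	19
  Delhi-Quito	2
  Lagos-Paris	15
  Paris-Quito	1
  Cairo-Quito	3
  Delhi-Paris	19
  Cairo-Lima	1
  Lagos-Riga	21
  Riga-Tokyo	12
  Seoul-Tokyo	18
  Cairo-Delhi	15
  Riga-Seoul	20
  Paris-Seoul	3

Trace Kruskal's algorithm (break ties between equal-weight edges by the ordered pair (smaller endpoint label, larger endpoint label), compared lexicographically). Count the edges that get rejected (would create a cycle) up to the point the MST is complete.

2

Kruskal's algorithm — process edges by increasing weight (ties by edge label):
Cairo-Lima (1): add — endpoints in different components.
Cairo-Tokyo (1): add — endpoints in different components.
Paris-Quito (1): add — endpoints in different components.
Cairo-Paris (2): add — endpoints in different components.
Delhi-Quito (2): add — endpoints in different components.
Cairo-Quito (3): skip — Cairo and Quito already connected.
Paris-Seoul (3): add — endpoints in different components.
Quito-Seoul (6): skip — Seoul and Quito already connected.
Cairo-Lagos (10): add — endpoints in different components.
Riga-Tokyo (12): add — endpoints in different components.
Edges rejected before the tree was complete: 2.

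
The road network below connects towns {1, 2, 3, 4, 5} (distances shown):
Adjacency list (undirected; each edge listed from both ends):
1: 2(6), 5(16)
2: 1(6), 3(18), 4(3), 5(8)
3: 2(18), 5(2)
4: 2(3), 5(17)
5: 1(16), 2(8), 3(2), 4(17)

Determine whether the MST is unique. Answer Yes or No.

Yes

Kruskal: consider edges lightest-first.
3-5 (2): add — endpoints in different components.
2-4 (3): add — endpoints in different components.
1-2 (6): add — endpoints in different components.
2-5 (8): add — endpoints in different components.
Every non-tree edge has weight strictly greater than the heaviest edge on the tree path between its endpoints, so the MST is unique.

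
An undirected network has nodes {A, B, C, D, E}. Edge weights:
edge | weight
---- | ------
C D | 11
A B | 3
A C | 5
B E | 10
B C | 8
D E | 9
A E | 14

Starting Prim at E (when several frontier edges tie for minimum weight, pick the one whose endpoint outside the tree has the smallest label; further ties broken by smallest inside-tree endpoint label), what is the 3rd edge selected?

A-B

Prim's algorithm from E:
Step 1: cheapest edge leaving the tree is D E (9); add D.
Step 2: cheapest edge leaving the tree is B E (10); add B.
Step 3: cheapest edge leaving the tree is A B (3); add A.
Step 4: cheapest edge leaving the tree is A C (5); add C.
The 3rd edge added is A B.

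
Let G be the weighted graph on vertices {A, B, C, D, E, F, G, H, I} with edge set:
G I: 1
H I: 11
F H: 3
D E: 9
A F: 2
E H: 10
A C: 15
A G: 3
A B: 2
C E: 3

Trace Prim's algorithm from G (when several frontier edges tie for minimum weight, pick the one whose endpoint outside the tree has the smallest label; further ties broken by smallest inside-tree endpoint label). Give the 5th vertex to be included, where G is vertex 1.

Grow the tree from G using Prim:
Step 1: cheapest edge leaving the tree is G I (1); add I.
Step 2: cheapest edge leaving the tree is A G (3); add A.
Step 3: cheapest edge leaving the tree is A B (2); add B.
Step 4: cheapest edge leaving the tree is A F (2); add F.
Step 5: cheapest edge leaving the tree is F H (3); add H.
Step 6: cheapest edge leaving the tree is E H (10); add E.
Step 7: cheapest edge leaving the tree is C E (3); add C.
Step 8: cheapest edge leaving the tree is D E (9); add D.
Vertex order: G, I, A, B, F, H, E, C, D. The 5th vertex is F.

F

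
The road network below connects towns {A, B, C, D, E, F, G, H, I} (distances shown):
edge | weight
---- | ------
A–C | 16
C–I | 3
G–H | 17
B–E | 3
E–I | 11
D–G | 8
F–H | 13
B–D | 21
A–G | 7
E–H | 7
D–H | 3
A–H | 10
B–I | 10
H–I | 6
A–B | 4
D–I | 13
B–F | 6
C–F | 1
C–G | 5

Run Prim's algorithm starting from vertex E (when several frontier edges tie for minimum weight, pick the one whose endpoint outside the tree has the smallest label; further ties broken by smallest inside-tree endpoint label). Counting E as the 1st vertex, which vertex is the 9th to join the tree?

Prim, starting at E.
Step 1: cheapest edge leaving the tree is B–E (3); add B.
Step 2: cheapest edge leaving the tree is A–B (4); add A.
Step 3: cheapest edge leaving the tree is B–F (6); add F.
Step 4: cheapest edge leaving the tree is C–F (1); add C.
Step 5: cheapest edge leaving the tree is C–I (3); add I.
Step 6: cheapest edge leaving the tree is C–G (5); add G.
Step 7: cheapest edge leaving the tree is H–I (6); add H.
Step 8: cheapest edge leaving the tree is D–H (3); add D.
Vertex order: E, B, A, F, C, I, G, H, D. The 9th vertex is D.

D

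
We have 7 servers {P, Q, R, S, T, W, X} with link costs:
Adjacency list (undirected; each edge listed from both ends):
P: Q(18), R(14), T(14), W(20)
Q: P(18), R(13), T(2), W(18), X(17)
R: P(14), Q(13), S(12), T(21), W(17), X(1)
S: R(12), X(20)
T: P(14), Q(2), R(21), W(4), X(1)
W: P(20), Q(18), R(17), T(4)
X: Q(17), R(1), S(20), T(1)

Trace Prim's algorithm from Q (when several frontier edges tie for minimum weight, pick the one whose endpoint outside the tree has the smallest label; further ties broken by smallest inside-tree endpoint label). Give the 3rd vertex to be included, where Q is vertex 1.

X

Grow the tree from Q using Prim:
Step 1: cheapest edge leaving the tree is Q T (2); add T.
Step 2: cheapest edge leaving the tree is T X (1); add X.
Step 3: cheapest edge leaving the tree is R X (1); add R.
Step 4: cheapest edge leaving the tree is T W (4); add W.
Step 5: cheapest edge leaving the tree is R S (12); add S.
Step 6: cheapest edge leaving the tree is P R (14); add P.
Vertex order: Q, T, X, R, W, S, P. The 3rd vertex is X.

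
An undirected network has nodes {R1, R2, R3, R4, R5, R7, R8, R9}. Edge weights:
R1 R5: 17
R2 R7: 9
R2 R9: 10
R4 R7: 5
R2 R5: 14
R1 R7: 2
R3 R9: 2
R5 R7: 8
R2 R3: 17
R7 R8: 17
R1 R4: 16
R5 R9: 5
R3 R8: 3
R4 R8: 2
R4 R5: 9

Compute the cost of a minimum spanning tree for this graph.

28

Grow the tree from R4 using Prim:
Step 1: cheapest edge leaving the tree is R4 R8 (2); add R8.
Step 2: cheapest edge leaving the tree is R3 R8 (3); add R3.
Step 3: cheapest edge leaving the tree is R3 R9 (2); add R9.
Step 4: cheapest edge leaving the tree is R5 R9 (5); add R5.
Step 5: cheapest edge leaving the tree is R4 R7 (5); add R7.
Step 6: cheapest edge leaving the tree is R1 R7 (2); add R1.
Step 7: cheapest edge leaving the tree is R2 R7 (9); add R2.
MST edges: R4 R8, R3 R8, R3 R9, R5 R9, R4 R7, R1 R7, R2 R7; total weight 2+3+2+5+5+2+9 = 28.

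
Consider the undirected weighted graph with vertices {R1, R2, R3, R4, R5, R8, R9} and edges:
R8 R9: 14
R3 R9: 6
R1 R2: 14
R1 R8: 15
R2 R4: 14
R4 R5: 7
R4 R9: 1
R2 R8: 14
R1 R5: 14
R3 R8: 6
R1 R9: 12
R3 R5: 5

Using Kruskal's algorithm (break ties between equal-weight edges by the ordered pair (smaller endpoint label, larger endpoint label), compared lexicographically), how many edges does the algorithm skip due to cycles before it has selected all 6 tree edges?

1

Kruskal's algorithm — process edges by increasing weight (ties by edge label):
R4 R9 (1): add — endpoints in different components.
R3 R5 (5): add — endpoints in different components.
R3 R8 (6): add — endpoints in different components.
R3 R9 (6): add — endpoints in different components.
R4 R5 (7): skip — R4 and R5 already connected.
R1 R9 (12): add — endpoints in different components.
R1 R2 (14): add — endpoints in different components.
Edges rejected before the tree was complete: 1.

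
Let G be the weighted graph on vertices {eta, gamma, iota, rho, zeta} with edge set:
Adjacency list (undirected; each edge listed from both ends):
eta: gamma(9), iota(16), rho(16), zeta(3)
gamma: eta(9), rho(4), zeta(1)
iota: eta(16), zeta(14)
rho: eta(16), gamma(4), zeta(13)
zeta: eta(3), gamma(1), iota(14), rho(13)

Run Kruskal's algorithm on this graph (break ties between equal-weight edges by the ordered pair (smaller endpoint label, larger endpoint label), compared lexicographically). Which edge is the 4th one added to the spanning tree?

iota-zeta

Sort edges by weight, then run Kruskal:
gamma zeta (1): add — endpoints in different components.
eta zeta (3): add — endpoints in different components.
gamma rho (4): add — endpoints in different components.
eta gamma (9): skip — eta and gamma already connected.
rho zeta (13): skip — zeta and rho already connected.
iota zeta (14): add — endpoints in different components.
The 4th edge added is iota zeta.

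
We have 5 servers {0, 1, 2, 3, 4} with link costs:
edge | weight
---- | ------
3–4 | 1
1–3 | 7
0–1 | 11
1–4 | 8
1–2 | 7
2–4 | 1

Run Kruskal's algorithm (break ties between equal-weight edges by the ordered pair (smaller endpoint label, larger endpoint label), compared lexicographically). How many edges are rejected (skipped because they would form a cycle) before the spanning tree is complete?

2

Kruskal: consider edges lightest-first.
2–4 (1): add — endpoints in different components.
3–4 (1): add — endpoints in different components.
1–2 (7): add — endpoints in different components.
1–3 (7): skip — 1 and 3 already connected.
1–4 (8): skip — 1 and 4 already connected.
0–1 (11): add — endpoints in different components.
Edges rejected before the tree was complete: 2.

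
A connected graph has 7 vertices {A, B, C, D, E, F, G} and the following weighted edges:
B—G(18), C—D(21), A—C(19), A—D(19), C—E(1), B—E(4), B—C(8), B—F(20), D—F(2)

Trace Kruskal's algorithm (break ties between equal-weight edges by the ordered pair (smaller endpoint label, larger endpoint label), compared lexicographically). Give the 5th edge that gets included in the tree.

Kruskal's algorithm — process edges by increasing weight (ties by edge label):
C—E (1): add — endpoints in different components.
D—F (2): add — endpoints in different components.
B—E (4): add — endpoints in different components.
B—C (8): skip — B and C already connected.
B—G (18): add — endpoints in different components.
A—C (19): add — endpoints in different components.
A—D (19): add — endpoints in different components.
The 5th edge added is A—C.

A-C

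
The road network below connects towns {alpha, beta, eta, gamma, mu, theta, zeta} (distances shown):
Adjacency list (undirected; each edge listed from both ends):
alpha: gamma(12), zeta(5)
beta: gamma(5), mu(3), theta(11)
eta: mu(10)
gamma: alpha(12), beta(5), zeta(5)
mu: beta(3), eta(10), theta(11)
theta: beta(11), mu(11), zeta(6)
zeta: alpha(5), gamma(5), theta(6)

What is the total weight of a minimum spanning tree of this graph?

34

Sort edges by weight, then run Kruskal:
beta-mu (3): add. Components now {gamma} {alpha} {theta} {beta,mu} {eta} {zeta}
alpha-zeta (5): add. Components now {gamma} {alpha,zeta} {theta} {beta,mu} {eta}
beta-gamma (5): add. Components now {beta,gamma,mu} {alpha,zeta} {theta} {eta}
gamma-zeta (5): add. Components now {alpha,beta,gamma,mu,zeta} {theta} {eta}
theta-zeta (6): add. Components now {alpha,beta,gamma,mu,theta,zeta} {eta}
eta-mu (10): add. Components now {alpha,beta,eta,gamma,mu,theta,zeta}
MST edges: beta-mu, alpha-zeta, beta-gamma, gamma-zeta, theta-zeta, eta-mu; total weight 3+5+5+5+6+10 = 34.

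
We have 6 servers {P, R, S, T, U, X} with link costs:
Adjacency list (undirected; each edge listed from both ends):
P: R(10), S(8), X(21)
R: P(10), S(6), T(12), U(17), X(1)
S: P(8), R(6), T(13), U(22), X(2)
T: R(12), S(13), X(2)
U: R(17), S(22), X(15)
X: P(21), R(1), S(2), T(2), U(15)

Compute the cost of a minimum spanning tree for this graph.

28

Grow the tree from S using Prim:
Step 1: cheapest edge leaving the tree is S X (2); add X.
Step 2: cheapest edge leaving the tree is R X (1); add R.
Step 3: cheapest edge leaving the tree is T X (2); add T.
Step 4: cheapest edge leaving the tree is P S (8); add P.
Step 5: cheapest edge leaving the tree is U X (15); add U.
MST edges: S X, R X, T X, P S, U X; total weight 2+1+2+8+15 = 28.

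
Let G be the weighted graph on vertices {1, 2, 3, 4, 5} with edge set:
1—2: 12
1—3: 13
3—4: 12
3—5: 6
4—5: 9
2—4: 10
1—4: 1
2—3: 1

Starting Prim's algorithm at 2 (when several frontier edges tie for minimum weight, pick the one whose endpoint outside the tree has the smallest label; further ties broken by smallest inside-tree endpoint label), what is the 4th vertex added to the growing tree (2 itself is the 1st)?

4

Grow the tree from 2 using Prim:
Step 1: cheapest edge leaving the tree is 2—3 (1); add 3.
Step 2: cheapest edge leaving the tree is 3—5 (6); add 5.
Step 3: cheapest edge leaving the tree is 4—5 (9); add 4.
Step 4: cheapest edge leaving the tree is 1—4 (1); add 1.
Vertex order: 2, 3, 5, 4, 1. The 4th vertex is 4.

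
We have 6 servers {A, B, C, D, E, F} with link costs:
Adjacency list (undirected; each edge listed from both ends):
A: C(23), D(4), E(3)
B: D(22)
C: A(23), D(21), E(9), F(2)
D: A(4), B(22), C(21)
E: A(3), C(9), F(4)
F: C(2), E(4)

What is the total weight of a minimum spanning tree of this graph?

Prim's algorithm from D:
Step 1: frontier [A–D 4, C–D 21, B–D 22] → take A–D (4); add A.
Step 2: frontier [A–E 3, A–C 23, C–D 21, B–D 22] → take A–E (3); add E.
Step 3: frontier [A–C 23, C–D 21, B–D 22, E–F 4, C–E 9] → take E–F (4); add F.
Step 4: frontier [A–C 23, C–D 21, B–D 22, C–E 9, C–F 2] → take C–F (2); add C.
Step 5: frontier [B–D 22] → take B–D (22); add B.
MST edges: A–D, A–E, E–F, C–F, B–D; total weight 4+3+4+2+22 = 35.

35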